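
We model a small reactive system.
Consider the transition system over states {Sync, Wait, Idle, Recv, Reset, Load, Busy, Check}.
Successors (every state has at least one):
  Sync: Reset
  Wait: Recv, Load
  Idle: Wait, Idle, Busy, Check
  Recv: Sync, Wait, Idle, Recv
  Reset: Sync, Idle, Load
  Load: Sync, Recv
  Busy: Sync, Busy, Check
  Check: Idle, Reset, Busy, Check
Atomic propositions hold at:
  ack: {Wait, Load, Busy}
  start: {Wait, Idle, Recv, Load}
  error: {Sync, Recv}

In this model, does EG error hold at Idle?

No

EG error: greatest fixpoint, start Z0 = {Sync, Recv}, keep only states in Sat with some successor in Z. Z1 = {Recv}; fixed.
Sat(EG error) = {Recv}
Idle ∉ Sat(EG error) = {Recv}, so the formula does not hold at Idle.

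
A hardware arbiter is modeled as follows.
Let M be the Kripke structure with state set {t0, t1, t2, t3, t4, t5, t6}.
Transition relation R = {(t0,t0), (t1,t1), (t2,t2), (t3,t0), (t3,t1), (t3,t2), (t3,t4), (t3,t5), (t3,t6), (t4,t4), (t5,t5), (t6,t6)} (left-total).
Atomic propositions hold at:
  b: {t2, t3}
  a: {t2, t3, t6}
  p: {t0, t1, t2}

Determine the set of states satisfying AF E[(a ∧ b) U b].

{t2, t3}

Sat(a ∧ b) = {t2, t3}
E[(a ∧ b) U b]: least fixpoint, start Z0 = Sat(b) = {t2, t3}, add states in Sat(a ∧ b) with some successor in Z. Already a fixed point.
Sat(E[(a ∧ b) U b]) = {t2, t3}
AF E[(a ∧ b) U b]: least fixpoint, start Z0 = {t2, t3}, add states with every successor in Z. Already a fixed point.
Sat(AF E[(a ∧ b) U b]) = {t2, t3}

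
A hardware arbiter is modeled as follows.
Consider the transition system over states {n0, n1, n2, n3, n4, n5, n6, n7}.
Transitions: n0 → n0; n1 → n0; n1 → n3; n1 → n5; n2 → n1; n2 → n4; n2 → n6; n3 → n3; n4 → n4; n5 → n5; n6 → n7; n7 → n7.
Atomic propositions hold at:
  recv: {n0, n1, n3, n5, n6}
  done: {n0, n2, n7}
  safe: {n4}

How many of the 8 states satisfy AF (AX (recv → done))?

Sat(recv → done) = {n0, n2, n4, n7}
Sat(AX (recv → done)) = {s : every successor in {n0, n2, n4, n7}} = {n0, n4, n6, n7}
AF (AX (recv → done)): least fixpoint, start Z0 = {n0, n4, n6, n7}, add states with every successor in Z. Already a fixed point.
Sat(AF (AX (recv → done))) = {n0, n4, n6, n7}
|Sat(AF (AX (recv → done)))| = |{n0, n4, n6, n7}| = 4.

4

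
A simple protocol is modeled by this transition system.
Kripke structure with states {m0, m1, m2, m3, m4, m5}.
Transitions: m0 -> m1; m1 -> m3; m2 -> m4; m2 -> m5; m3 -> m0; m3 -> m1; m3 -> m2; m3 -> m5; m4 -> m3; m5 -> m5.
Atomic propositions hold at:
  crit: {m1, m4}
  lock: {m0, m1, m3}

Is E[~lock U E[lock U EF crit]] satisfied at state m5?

No

Sat(~lock) = {m2, m4, m5}
EF crit: least fixpoint, start Z0 = {m1, m4}, add states with some successor in Z. Z1 = {m0, m1, m2, m3, m4}; fixed.
Sat(EF crit) = {m0, m1, m2, m3, m4}
E[lock U EF crit]: least fixpoint, start Z0 = Sat(EF crit) = {m0, m1, m2, m3, m4}, add states in Sat(lock) with some successor in Z. Already a fixed point.
Sat(E[lock U EF crit]) = {m0, m1, m2, m3, m4}
E[~lock U E[lock U EF crit]]: least fixpoint, start Z0 = Sat(E[lock U EF crit]) = {m0, m1, m2, m3, m4}, add states in Sat(~lock) with some successor in Z. Already a fixed point.
Sat(E[~lock U E[lock U EF crit]]) = {m0, m1, m2, m3, m4}
m5 ∉ Sat(E[~lock U E[lock U EF crit]]) = {m0, m1, m2, m3, m4}, so the formula does not hold at m5.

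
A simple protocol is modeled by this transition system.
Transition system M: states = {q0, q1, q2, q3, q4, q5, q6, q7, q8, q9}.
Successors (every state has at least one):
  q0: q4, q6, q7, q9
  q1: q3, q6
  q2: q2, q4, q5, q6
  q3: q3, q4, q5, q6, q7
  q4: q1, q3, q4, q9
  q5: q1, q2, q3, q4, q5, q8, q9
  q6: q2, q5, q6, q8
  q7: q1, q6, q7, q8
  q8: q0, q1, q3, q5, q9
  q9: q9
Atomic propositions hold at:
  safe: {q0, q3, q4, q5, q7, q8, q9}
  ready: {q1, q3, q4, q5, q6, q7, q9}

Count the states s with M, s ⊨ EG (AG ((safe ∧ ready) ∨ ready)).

Sat(safe ∧ ready) = {q3, q4, q5, q7, q9}
Sat((safe ∧ ready) ∨ ready) = {q1, q3, q4, q5, q6, q7, q9}
AG ((safe ∧ ready) ∨ ready): greatest fixpoint, start Z0 = {q1, q3, q4, q5, q6, q7, q9}, keep only states in Sat with every successor in Z. Z1 = {q1, q3, q4, q9}; Z2 = {q4, q9}; Z3 = {q9}; fixed.
Sat(AG ((safe ∧ ready) ∨ ready)) = {q9}
EG (AG ((safe ∧ ready) ∨ ready)): greatest fixpoint, start Z0 = {q9}, keep only states in Sat with some successor in Z. Already a fixed point.
Sat(EG (AG ((safe ∧ ready) ∨ ready))) = {q9}
|Sat(EG (AG ((safe ∧ ready) ∨ ready)))| = |{q9}| = 1.

1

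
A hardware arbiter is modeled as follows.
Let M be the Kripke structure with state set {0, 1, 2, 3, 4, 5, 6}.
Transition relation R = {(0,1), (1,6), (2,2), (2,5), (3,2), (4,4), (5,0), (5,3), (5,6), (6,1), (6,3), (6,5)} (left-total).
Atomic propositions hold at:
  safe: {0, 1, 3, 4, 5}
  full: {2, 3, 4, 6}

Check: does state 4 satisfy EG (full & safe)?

Sat(full & safe) = {3, 4}
EG (full & safe): greatest fixpoint, start Z0 = {3, 4}, keep only states in Sat with some successor in Z. Z1 = {4}; fixed.
Sat(EG (full & safe)) = {4}
4 ∈ Sat(EG (full & safe)) = {4}, so the formula holds at 4.

Yes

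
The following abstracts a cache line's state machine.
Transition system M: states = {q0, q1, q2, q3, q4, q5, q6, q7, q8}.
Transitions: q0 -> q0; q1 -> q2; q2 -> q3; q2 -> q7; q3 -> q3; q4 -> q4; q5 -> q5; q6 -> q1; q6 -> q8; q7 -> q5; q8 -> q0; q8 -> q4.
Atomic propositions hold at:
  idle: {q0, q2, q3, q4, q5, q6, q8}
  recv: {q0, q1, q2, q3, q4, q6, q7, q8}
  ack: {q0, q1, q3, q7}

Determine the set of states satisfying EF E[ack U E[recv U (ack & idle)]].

{q0, q1, q2, q3, q6, q8}

Sat(ack & idle) = {q0, q3}
E[recv U (ack & idle)]: least fixpoint, start Z0 = Sat((ack & idle)) = {q0, q3}, add states in Sat(recv) with some successor in Z. Z1 = {q0, q2, q3, q8}; Z2 = {q0, q1, q2, q3, q6, q8}; fixed.
Sat(E[recv U (ack & idle)]) = {q0, q1, q2, q3, q6, q8}
E[ack U E[recv U (ack & idle)]]: least fixpoint, start Z0 = Sat(E[recv U (ack & idle)]) = {q0, q1, q2, q3, q6, q8}, add states in Sat(ack) with some successor in Z. Already a fixed point.
Sat(E[ack U E[recv U (ack & idle)]]) = {q0, q1, q2, q3, q6, q8}
EF E[ack U E[recv U (ack & idle)]]: least fixpoint, start Z0 = {q0, q1, q2, q3, q6, q8}, add states with some successor in Z. Already a fixed point.
Sat(EF E[ack U E[recv U (ack & idle)]]) = {q0, q1, q2, q3, q6, q8}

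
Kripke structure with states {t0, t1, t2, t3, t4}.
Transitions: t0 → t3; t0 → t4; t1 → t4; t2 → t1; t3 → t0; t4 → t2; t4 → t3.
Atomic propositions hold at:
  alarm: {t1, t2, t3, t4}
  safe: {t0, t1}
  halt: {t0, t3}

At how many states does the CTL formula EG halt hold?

2

EG halt: greatest fixpoint, start Z0 = {t0, t3}, keep only states in Sat with some successor in Z. Already a fixed point.
Sat(EG halt) = {t0, t3}
|Sat(EG halt)| = |{t0, t3}| = 2.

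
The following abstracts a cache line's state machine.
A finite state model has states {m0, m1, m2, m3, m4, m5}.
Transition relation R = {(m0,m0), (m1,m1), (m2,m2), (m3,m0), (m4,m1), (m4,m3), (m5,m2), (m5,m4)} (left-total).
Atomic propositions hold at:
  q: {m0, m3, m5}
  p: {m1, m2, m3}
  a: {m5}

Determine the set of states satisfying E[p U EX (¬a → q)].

Sat(¬a) = {m0, m1, m2, m3, m4}
Sat(¬a → q) = {m0, m3, m5}
Sat(EX (¬a → q)) = {s : some successor in {m0, m3, m5}} = {m0, m3, m4}
E[p U EX (¬a → q)]: least fixpoint, start Z0 = Sat(EX (¬a → q)) = {m0, m3, m4}, add states in Sat(p) with some successor in Z. Already a fixed point.
Sat(E[p U EX (¬a → q)]) = {m0, m3, m4}

{m0, m3, m4}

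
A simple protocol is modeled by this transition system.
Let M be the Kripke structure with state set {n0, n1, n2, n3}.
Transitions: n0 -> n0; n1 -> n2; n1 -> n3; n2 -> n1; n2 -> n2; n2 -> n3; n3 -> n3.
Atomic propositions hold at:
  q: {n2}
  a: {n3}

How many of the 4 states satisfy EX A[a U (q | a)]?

Sat(q | a) = {n2, n3}
A[a U (q | a)]: least fixpoint, start Z0 = Sat((q | a)) = {n2, n3}, add states in Sat(a) with every successor in Z. Already a fixed point.
Sat(A[a U (q | a)]) = {n2, n3}
Sat(EX A[a U (q | a)]) = {s : some successor in {n2, n3}} = {n1, n2, n3}
|Sat(EX A[a U (q | a)])| = |{n1, n2, n3}| = 3.

3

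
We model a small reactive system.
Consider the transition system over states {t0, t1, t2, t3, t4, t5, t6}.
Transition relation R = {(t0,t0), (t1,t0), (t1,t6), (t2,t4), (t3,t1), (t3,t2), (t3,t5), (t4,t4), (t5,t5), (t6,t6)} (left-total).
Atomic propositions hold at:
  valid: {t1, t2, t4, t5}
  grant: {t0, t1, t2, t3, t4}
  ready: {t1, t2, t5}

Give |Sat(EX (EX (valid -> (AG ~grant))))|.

Sat(~grant) = {t5, t6}
AG ~grant: greatest fixpoint, start Z0 = {t5, t6}, keep only states in Sat with every successor in Z. Already a fixed point.
Sat(AG ~grant) = {t5, t6}
Sat(valid -> (AG ~grant)) = {t0, t3, t5, t6}
Sat(EX (valid -> (AG ~grant))) = {s : some successor in {t0, t3, t5, t6}} = {t0, t1, t3, t5, t6}
Sat(EX (EX (valid -> (AG ~grant)))) = {s : some successor in {t0, t1, t3, t5, t6}} = {t0, t1, t3, t5, t6}
|Sat(EX (EX (valid -> (AG ~grant))))| = |{t0, t1, t3, t5, t6}| = 5.

5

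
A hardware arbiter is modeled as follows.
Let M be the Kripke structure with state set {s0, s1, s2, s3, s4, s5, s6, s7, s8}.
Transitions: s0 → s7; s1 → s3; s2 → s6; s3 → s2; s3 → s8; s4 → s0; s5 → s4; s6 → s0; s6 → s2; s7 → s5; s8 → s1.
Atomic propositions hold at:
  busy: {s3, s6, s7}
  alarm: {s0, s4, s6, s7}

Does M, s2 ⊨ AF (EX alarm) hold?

Sat(EX alarm) = {s : some successor in {s0, s4, s6, s7}} = {s0, s2, s4, s5, s6}
AF (EX alarm): least fixpoint, start Z0 = {s0, s2, s4, s5, s6}, add states with every successor in Z. Z1 = {s0, s2, s4, s5, s6, s7}; fixed.
Sat(AF (EX alarm)) = {s0, s2, s4, s5, s6, s7}
s2 ∈ Sat(AF (EX alarm)) = {s0, s2, s4, s5, s6, s7}, so the formula holds at s2.

Yes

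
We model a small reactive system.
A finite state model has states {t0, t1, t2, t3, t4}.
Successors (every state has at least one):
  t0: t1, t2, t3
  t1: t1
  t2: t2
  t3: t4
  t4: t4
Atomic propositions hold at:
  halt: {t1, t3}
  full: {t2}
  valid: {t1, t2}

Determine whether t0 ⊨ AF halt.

AF halt: least fixpoint, start Z0 = {t1, t3}, add states with every successor in Z. Already a fixed point.
Sat(AF halt) = {t1, t3}
t0 ∉ Sat(AF halt) = {t1, t3}, so the formula does not hold at t0.

No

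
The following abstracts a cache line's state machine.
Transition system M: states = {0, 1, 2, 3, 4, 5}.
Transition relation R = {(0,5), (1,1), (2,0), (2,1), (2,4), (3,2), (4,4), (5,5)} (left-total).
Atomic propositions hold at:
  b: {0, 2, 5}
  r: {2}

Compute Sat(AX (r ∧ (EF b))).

{3}

EF b: least fixpoint, start Z0 = {0, 2, 5}, add states with some successor in Z. Z1 = {0, 2, 3, 5}; fixed.
Sat(EF b) = {0, 2, 3, 5}
Sat(r ∧ (EF b)) = {2}
Sat(AX (r ∧ (EF b))) = {s : every successor in {2}} = {3}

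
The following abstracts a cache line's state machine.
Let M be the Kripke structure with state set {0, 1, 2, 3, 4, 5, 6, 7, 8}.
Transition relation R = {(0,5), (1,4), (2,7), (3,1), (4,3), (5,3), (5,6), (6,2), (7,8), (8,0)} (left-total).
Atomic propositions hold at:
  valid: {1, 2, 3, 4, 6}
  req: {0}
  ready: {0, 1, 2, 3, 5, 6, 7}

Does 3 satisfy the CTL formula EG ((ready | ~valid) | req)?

No

Sat(~valid) = {0, 5, 7, 8}
Sat(ready | ~valid) = {0, 1, 2, 3, 5, 6, 7, 8}
Sat((ready | ~valid) | req) = {0, 1, 2, 3, 5, 6, 7, 8}
EG ((ready | ~valid) | req): greatest fixpoint, start Z0 = {0, 1, 2, 3, 5, 6, 7, 8}, keep only states in Sat with some successor in Z. Z1 = {0, 2, 3, 5, 6, 7, 8}; Z2 = {0, 2, 5, 6, 7, 8}; fixed.
Sat(EG ((ready | ~valid) | req)) = {0, 2, 5, 6, 7, 8}
3 ∉ Sat(EG ((ready | ~valid) | req)) = {0, 2, 5, 6, 7, 8}, so the formula does not hold at 3.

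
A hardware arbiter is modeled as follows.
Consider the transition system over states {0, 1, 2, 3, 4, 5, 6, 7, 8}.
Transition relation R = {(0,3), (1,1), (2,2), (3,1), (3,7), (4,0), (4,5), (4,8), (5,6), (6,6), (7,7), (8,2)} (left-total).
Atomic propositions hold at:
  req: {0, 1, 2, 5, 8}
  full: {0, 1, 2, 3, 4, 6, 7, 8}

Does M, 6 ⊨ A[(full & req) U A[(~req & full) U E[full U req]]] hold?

No

Sat(full & req) = {0, 1, 2, 8}
Sat(~req) = {3, 4, 6, 7}
Sat(~req & full) = {3, 4, 6, 7}
E[full U req]: least fixpoint, start Z0 = Sat(req) = {0, 1, 2, 5, 8}, add states in Sat(full) with some successor in Z. Z1 = {0, 1, 2, 3, 4, 5, 8}; fixed.
Sat(E[full U req]) = {0, 1, 2, 3, 4, 5, 8}
A[(~req & full) U E[full U req]]: least fixpoint, start Z0 = Sat(E[full U req]) = {0, 1, 2, 3, 4, 5, 8}, add states in Sat(~req & full) with every successor in Z. Already a fixed point.
Sat(A[(~req & full) U E[full U req]]) = {0, 1, 2, 3, 4, 5, 8}
A[(full & req) U A[(~req & full) U E[full U req]]]: least fixpoint, start Z0 = Sat(A[(~req & full) U E[full U req]]) = {0, 1, 2, 3, 4, 5, 8}, add states in Sat(full & req) with every successor in Z. Already a fixed point.
Sat(A[(full & req) U A[(~req & full) U E[full U req]]]) = {0, 1, 2, 3, 4, 5, 8}
6 ∉ Sat(A[(full & req) U A[(~req & full) U E[full U req]]]) = {0, 1, 2, 3, 4, 5, 8}, so the formula does not hold at 6.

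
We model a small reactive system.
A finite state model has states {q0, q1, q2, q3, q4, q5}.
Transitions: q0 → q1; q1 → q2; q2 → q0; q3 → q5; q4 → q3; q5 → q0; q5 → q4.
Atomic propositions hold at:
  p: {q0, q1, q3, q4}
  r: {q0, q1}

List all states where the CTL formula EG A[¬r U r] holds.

{q0, q1, q2}

Sat(¬r) = {q2, q3, q4, q5}
A[¬r U r]: least fixpoint, start Z0 = Sat(r) = {q0, q1}, add states in Sat(¬r) with every successor in Z. Z1 = {q0, q1, q2}; fixed.
Sat(A[¬r U r]) = {q0, q1, q2}
EG A[¬r U r]: greatest fixpoint, start Z0 = {q0, q1, q2}, keep only states in Sat with some successor in Z. Already a fixed point.
Sat(EG A[¬r U r]) = {q0, q1, q2}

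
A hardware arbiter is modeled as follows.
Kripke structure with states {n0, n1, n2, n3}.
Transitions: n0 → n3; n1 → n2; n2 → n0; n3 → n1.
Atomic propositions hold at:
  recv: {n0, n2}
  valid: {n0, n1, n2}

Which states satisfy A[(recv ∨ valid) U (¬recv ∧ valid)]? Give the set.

Sat(recv ∨ valid) = {n0, n1, n2}
Sat(¬recv) = {n1, n3}
Sat(¬recv ∧ valid) = {n1}
A[(recv ∨ valid) U (¬recv ∧ valid)]: least fixpoint, start Z0 = Sat((¬recv ∧ valid)) = {n1}, add states in Sat(recv ∨ valid) with every successor in Z. Already a fixed point.
Sat(A[(recv ∨ valid) U (¬recv ∧ valid)]) = {n1}

{n1}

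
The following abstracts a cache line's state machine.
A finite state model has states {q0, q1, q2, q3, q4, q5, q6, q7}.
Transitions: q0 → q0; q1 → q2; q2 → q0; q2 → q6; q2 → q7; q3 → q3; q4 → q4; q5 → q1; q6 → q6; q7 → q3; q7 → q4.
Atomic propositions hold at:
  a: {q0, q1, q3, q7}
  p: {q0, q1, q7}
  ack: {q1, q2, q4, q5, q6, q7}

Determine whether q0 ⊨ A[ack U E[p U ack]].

No

E[p U ack]: least fixpoint, start Z0 = Sat(ack) = {q1, q2, q4, q5, q6, q7}, add states in Sat(p) with some successor in Z. Already a fixed point.
Sat(E[p U ack]) = {q1, q2, q4, q5, q6, q7}
A[ack U E[p U ack]]: least fixpoint, start Z0 = Sat(E[p U ack]) = {q1, q2, q4, q5, q6, q7}, add states in Sat(ack) with every successor in Z. Already a fixed point.
Sat(A[ack U E[p U ack]]) = {q1, q2, q4, q5, q6, q7}
q0 ∉ Sat(A[ack U E[p U ack]]) = {q1, q2, q4, q5, q6, q7}, so the formula does not hold at q0.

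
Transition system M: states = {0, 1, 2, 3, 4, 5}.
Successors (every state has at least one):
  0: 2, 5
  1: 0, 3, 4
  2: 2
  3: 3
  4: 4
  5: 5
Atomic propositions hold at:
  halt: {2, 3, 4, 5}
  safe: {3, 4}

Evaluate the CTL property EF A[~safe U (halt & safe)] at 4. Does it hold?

Sat(~safe) = {0, 1, 2, 5}
Sat(halt & safe) = {3, 4}
A[~safe U (halt & safe)]: least fixpoint, start Z0 = Sat((halt & safe)) = {3, 4}, add states in Sat(~safe) with every successor in Z. Already a fixed point.
Sat(A[~safe U (halt & safe)]) = {3, 4}
EF A[~safe U (halt & safe)]: least fixpoint, start Z0 = {3, 4}, add states with some successor in Z. Z1 = {1, 3, 4}; fixed.
Sat(EF A[~safe U (halt & safe)]) = {1, 3, 4}
4 ∈ Sat(EF A[~safe U (halt & safe)]) = {1, 3, 4}, so the formula holds at 4.

Yes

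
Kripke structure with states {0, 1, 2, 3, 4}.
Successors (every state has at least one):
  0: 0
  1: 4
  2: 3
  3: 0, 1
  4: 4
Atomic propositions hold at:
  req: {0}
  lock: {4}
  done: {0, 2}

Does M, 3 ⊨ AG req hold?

AG req: greatest fixpoint, start Z0 = {0}, keep only states in Sat with every successor in Z. Already a fixed point.
Sat(AG req) = {0}
3 ∉ Sat(AG req) = {0}, so the formula does not hold at 3.

No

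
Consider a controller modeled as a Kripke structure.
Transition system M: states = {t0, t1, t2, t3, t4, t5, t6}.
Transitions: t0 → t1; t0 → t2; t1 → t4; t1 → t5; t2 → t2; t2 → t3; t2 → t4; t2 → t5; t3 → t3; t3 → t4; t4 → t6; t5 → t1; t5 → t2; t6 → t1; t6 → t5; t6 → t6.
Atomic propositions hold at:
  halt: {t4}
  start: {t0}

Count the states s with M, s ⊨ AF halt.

1

AF halt: least fixpoint, start Z0 = {t4}, add states with every successor in Z. Already a fixed point.
Sat(AF halt) = {t4}
|Sat(AF halt)| = |{t4}| = 1.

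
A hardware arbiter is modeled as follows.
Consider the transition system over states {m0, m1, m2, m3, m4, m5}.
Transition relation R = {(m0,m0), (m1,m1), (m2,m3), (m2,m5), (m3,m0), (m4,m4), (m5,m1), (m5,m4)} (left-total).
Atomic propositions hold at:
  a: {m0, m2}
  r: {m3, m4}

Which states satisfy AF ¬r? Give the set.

Sat(¬r) = {m0, m1, m2, m5}
AF ¬r: least fixpoint, start Z0 = {m0, m1, m2, m5}, add states with every successor in Z. Z1 = {m0, m1, m2, m3, m5}; fixed.
Sat(AF ¬r) = {m0, m1, m2, m3, m5}

{m0, m1, m2, m3, m5}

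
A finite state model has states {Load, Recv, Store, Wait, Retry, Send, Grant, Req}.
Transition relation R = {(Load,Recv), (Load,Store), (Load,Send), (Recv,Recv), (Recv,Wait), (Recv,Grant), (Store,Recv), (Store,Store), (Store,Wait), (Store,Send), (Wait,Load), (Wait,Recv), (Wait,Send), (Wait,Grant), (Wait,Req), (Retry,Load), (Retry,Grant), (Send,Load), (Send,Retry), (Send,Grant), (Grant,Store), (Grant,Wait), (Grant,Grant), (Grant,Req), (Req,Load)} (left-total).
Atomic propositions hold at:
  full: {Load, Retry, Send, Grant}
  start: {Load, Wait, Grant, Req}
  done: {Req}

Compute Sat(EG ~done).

Sat(~done) = {Load, Recv, Store, Wait, Retry, Send, Grant}
EG ~done: greatest fixpoint, start Z0 = {Load, Recv, Store, Wait, Retry, Send, Grant}, keep only states in Sat with some successor in Z. Already a fixed point.
Sat(EG ~done) = {Load, Recv, Store, Wait, Retry, Send, Grant}

{Load, Recv, Store, Wait, Retry, Send, Grant}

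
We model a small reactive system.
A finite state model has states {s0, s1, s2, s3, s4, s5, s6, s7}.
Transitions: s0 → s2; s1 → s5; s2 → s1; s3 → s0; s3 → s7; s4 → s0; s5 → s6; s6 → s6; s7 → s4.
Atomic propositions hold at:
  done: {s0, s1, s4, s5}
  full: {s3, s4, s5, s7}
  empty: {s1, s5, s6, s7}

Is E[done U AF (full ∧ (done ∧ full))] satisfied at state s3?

Sat(done ∧ full) = {s4, s5}
Sat(full ∧ (done ∧ full)) = {s4, s5}
AF (full ∧ (done ∧ full)): least fixpoint, start Z0 = {s4, s5}, add states with every successor in Z. Z1 = {s1, s4, s5, s7}; Z2 = {s1, s2, s4, s5, s7}; Z3 = {s0, s1, s2, s4, s5, s7}; Z4 = {s0, s1, s2, s3, s4, s5, s7}; fixed.
Sat(AF (full ∧ (done ∧ full))) = {s0, s1, s2, s3, s4, s5, s7}
E[done U AF (full ∧ (done ∧ full))]: least fixpoint, start Z0 = Sat(AF (full ∧ (done ∧ full))) = {s0, s1, s2, s3, s4, s5, s7}, add states in Sat(done) with some successor in Z. Already a fixed point.
Sat(E[done U AF (full ∧ (done ∧ full))]) = {s0, s1, s2, s3, s4, s5, s7}
s3 ∈ Sat(E[done U AF (full ∧ (done ∧ full))]) = {s0, s1, s2, s3, s4, s5, s7}, so the formula holds at s3.

Yes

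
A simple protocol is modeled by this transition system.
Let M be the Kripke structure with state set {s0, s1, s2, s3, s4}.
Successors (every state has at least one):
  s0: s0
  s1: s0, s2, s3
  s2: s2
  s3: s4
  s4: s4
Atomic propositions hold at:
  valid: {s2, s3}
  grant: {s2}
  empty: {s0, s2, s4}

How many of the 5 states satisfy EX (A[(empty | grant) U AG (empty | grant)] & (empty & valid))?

Sat(empty | grant) = {s0, s2, s4}
AG (empty | grant): greatest fixpoint, start Z0 = {s0, s2, s4}, keep only states in Sat with every successor in Z. Already a fixed point.
Sat(AG (empty | grant)) = {s0, s2, s4}
A[(empty | grant) U AG (empty | grant)]: least fixpoint, start Z0 = Sat(AG (empty | grant)) = {s0, s2, s4}, add states in Sat(empty | grant) with every successor in Z. Already a fixed point.
Sat(A[(empty | grant) U AG (empty | grant)]) = {s0, s2, s4}
Sat(empty & valid) = {s2}
Sat(A[(empty | grant) U AG (empty | grant)] & (empty & valid)) = {s2}
Sat(EX (A[(empty | grant) U AG (empty | grant)] & (empty & valid))) = {s : some successor in {s2}} = {s1, s2}
|Sat(EX (A[(empty | grant) U AG (empty | grant)] & (empty & valid)))| = |{s1, s2}| = 2.

2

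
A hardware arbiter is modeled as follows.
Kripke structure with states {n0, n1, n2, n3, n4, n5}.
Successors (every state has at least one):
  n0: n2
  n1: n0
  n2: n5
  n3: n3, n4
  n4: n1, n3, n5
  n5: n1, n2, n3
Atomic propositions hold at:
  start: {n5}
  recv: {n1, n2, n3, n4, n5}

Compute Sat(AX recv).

Sat(AX recv) = {s : every successor in {n1, n2, n3, n4, n5}} = {n0, n2, n3, n4, n5}

{n0, n2, n3, n4, n5}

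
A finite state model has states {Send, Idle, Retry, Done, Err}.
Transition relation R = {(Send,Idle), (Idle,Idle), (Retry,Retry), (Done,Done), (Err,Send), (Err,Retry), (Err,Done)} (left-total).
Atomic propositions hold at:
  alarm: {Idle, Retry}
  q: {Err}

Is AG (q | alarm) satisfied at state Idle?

Sat(q | alarm) = {Idle, Retry, Err}
AG (q | alarm): greatest fixpoint, start Z0 = {Idle, Retry, Err}, keep only states in Sat with every successor in Z. Z1 = {Idle, Retry}; fixed.
Sat(AG (q | alarm)) = {Idle, Retry}
Idle ∈ Sat(AG (q | alarm)) = {Idle, Retry}, so the formula holds at Idle.

Yes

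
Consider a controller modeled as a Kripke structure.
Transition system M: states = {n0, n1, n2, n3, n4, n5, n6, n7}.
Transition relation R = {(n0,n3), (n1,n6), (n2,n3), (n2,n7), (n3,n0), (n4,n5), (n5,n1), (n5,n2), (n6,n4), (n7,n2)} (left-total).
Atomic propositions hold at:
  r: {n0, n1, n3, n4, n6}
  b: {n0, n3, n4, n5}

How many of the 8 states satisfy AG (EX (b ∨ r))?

2

Sat(b ∨ r) = {n0, n1, n3, n4, n5, n6}
Sat(EX (b ∨ r)) = {s : some successor in {n0, n1, n3, n4, n5, n6}} = {n0, n1, n2, n3, n4, n5, n6}
AG (EX (b ∨ r)): greatest fixpoint, start Z0 = {n0, n1, n2, n3, n4, n5, n6}, keep only states in Sat with every successor in Z. Z1 = {n0, n1, n3, n4, n5, n6}; Z2 = {n0, n1, n3, n4, n6}; Z3 = {n0, n1, n3, n6}; Z4 = {n0, n1, n3}; Z5 = {n0, n3}; fixed.
Sat(AG (EX (b ∨ r))) = {n0, n3}
|Sat(AG (EX (b ∨ r)))| = |{n0, n3}| = 2.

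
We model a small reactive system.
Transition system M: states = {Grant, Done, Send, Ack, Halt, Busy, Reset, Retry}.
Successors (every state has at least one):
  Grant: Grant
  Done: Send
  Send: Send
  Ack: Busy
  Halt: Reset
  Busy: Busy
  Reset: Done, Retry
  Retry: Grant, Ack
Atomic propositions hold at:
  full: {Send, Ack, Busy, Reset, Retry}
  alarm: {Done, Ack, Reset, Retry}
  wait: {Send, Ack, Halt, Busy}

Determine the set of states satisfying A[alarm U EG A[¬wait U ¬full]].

{Grant}

Sat(¬wait) = {Grant, Done, Reset, Retry}
Sat(¬full) = {Grant, Done, Halt}
A[¬wait U ¬full]: least fixpoint, start Z0 = Sat(¬full) = {Grant, Done, Halt}, add states in Sat(¬wait) with every successor in Z. Already a fixed point.
Sat(A[¬wait U ¬full]) = {Grant, Done, Halt}
EG A[¬wait U ¬full]: greatest fixpoint, start Z0 = {Grant, Done, Halt}, keep only states in Sat with some successor in Z. Z1 = {Grant}; fixed.
Sat(EG A[¬wait U ¬full]) = {Grant}
A[alarm U EG A[¬wait U ¬full]]: least fixpoint, start Z0 = Sat(EG A[¬wait U ¬full]) = {Grant}, add states in Sat(alarm) with every successor in Z. Already a fixed point.
Sat(A[alarm U EG A[¬wait U ¬full]]) = {Grant}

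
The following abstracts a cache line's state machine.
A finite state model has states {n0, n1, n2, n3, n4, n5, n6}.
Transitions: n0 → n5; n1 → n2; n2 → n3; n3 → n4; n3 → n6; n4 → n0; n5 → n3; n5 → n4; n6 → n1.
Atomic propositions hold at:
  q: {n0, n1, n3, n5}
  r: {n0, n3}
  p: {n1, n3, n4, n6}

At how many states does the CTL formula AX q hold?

Sat(AX q) = {s : every successor in {n0, n1, n3, n5}} = {n0, n2, n4, n6}
|Sat(AX q)| = |{n0, n2, n4, n6}| = 4.

4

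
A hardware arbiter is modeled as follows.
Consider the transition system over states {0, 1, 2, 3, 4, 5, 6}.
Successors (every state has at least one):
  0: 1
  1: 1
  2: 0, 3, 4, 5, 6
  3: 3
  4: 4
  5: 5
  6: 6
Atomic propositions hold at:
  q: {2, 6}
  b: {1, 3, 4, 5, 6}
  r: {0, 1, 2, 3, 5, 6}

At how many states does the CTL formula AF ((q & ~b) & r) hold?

Sat(~b) = {0, 2}
Sat(q & ~b) = {2}
Sat((q & ~b) & r) = {2}
AF ((q & ~b) & r): least fixpoint, start Z0 = {2}, add states with every successor in Z. Already a fixed point.
Sat(AF ((q & ~b) & r)) = {2}
|Sat(AF ((q & ~b) & r))| = |{2}| = 1.

1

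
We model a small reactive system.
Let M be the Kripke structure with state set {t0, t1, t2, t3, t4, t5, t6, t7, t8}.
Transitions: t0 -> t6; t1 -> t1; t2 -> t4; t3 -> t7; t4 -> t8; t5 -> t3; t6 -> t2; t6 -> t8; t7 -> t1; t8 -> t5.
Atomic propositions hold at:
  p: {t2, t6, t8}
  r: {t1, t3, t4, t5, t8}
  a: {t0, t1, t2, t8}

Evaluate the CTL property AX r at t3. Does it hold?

No

Sat(AX r) = {s : every successor in {t1, t3, t4, t5, t8}} = {t1, t2, t4, t5, t7, t8}
t3 ∉ Sat(AX r) = {t1, t2, t4, t5, t7, t8}, so the formula does not hold at t3.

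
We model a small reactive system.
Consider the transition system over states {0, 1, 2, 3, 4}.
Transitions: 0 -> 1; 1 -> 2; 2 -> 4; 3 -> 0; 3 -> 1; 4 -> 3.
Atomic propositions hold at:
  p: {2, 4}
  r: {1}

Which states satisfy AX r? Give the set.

{0}

Sat(AX r) = {s : every successor in {1}} = {0}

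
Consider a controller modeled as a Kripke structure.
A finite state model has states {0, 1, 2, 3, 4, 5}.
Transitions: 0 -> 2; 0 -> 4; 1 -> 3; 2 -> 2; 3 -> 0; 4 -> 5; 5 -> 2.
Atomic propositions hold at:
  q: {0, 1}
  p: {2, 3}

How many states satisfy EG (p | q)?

4

Sat(p | q) = {0, 1, 2, 3}
EG (p | q): greatest fixpoint, start Z0 = {0, 1, 2, 3}, keep only states in Sat with some successor in Z. Already a fixed point.
Sat(EG (p | q)) = {0, 1, 2, 3}
|Sat(EG (p | q))| = |{0, 1, 2, 3}| = 4.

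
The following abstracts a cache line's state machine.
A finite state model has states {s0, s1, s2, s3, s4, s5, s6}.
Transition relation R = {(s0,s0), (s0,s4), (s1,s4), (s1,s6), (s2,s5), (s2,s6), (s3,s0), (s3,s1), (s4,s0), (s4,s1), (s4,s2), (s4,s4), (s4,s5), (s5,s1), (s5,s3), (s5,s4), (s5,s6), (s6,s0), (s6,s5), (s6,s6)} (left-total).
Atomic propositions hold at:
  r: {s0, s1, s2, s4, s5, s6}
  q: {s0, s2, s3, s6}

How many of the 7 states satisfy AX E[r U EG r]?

EG r: greatest fixpoint, start Z0 = {s0, s1, s2, s4, s5, s6}, keep only states in Sat with some successor in Z. Already a fixed point.
Sat(EG r) = {s0, s1, s2, s4, s5, s6}
E[r U EG r]: least fixpoint, start Z0 = Sat(EG r) = {s0, s1, s2, s4, s5, s6}, add states in Sat(r) with some successor in Z. Already a fixed point.
Sat(E[r U EG r]) = {s0, s1, s2, s4, s5, s6}
Sat(AX E[r U EG r]) = {s : every successor in {s0, s1, s2, s4, s5, s6}} = {s0, s1, s2, s3, s4, s6}
|Sat(AX E[r U EG r])| = |{s0, s1, s2, s3, s4, s6}| = 6.

6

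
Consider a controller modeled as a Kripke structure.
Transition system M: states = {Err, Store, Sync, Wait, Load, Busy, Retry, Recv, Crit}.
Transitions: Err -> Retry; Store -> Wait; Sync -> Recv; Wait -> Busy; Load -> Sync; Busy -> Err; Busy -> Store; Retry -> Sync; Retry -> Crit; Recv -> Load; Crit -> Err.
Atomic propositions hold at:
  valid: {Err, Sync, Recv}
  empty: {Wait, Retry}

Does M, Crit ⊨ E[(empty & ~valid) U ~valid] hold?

Yes

Sat(~valid) = {Store, Wait, Load, Busy, Retry, Crit}
Sat(empty & ~valid) = {Wait, Retry}
E[(empty & ~valid) U ~valid]: least fixpoint, start Z0 = Sat(~valid) = {Store, Wait, Load, Busy, Retry, Crit}, add states in Sat(empty & ~valid) with some successor in Z. Already a fixed point.
Sat(E[(empty & ~valid) U ~valid]) = {Store, Wait, Load, Busy, Retry, Crit}
Crit ∈ Sat(E[(empty & ~valid) U ~valid]) = {Store, Wait, Load, Busy, Retry, Crit}, so the formula holds at Crit.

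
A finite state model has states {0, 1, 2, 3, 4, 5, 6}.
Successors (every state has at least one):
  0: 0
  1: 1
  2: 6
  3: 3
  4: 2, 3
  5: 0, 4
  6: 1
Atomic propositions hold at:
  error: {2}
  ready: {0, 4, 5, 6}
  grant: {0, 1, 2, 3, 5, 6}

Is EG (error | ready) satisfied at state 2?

No

Sat(error | ready) = {0, 2, 4, 5, 6}
EG (error | ready): greatest fixpoint, start Z0 = {0, 2, 4, 5, 6}, keep only states in Sat with some successor in Z. Z1 = {0, 2, 4, 5}; Z2 = {0, 4, 5}; Z3 = {0, 5}; fixed.
Sat(EG (error | ready)) = {0, 5}
2 ∉ Sat(EG (error | ready)) = {0, 5}, so the formula does not hold at 2.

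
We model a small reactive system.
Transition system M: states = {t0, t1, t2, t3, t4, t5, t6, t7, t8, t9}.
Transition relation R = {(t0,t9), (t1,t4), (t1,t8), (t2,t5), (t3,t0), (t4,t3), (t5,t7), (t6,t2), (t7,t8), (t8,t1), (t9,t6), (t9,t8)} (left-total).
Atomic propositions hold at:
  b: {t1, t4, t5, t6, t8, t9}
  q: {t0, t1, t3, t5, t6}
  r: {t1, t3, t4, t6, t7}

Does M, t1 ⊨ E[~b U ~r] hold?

No

Sat(~b) = {t0, t2, t3, t7}
Sat(~r) = {t0, t2, t5, t8, t9}
E[~b U ~r]: least fixpoint, start Z0 = Sat(~r) = {t0, t2, t5, t8, t9}, add states in Sat(~b) with some successor in Z. Z1 = {t0, t2, t3, t5, t7, t8, t9}; fixed.
Sat(E[~b U ~r]) = {t0, t2, t3, t5, t7, t8, t9}
t1 ∉ Sat(E[~b U ~r]) = {t0, t2, t3, t5, t7, t8, t9}, so the formula does not hold at t1.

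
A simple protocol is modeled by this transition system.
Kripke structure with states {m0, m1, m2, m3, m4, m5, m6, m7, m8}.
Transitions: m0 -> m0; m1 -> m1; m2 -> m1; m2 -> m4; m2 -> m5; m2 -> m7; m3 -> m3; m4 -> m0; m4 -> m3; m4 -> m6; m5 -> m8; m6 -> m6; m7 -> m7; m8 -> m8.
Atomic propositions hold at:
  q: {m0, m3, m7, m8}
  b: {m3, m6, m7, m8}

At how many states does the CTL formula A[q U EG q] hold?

EG q: greatest fixpoint, start Z0 = {m0, m3, m7, m8}, keep only states in Sat with some successor in Z. Already a fixed point.
Sat(EG q) = {m0, m3, m7, m8}
A[q U EG q]: least fixpoint, start Z0 = Sat(EG q) = {m0, m3, m7, m8}, add states in Sat(q) with every successor in Z. Already a fixed point.
Sat(A[q U EG q]) = {m0, m3, m7, m8}
|Sat(A[q U EG q])| = |{m0, m3, m7, m8}| = 4.

4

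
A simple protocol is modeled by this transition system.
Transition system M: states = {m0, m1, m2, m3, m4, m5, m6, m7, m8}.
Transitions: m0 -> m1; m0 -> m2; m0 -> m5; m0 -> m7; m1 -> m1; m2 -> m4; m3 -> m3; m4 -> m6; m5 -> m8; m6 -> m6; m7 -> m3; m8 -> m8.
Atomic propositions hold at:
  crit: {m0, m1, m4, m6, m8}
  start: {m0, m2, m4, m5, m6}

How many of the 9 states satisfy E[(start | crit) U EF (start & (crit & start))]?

4

Sat(start | crit) = {m0, m1, m2, m4, m5, m6, m8}
Sat(crit & start) = {m0, m4, m6}
Sat(start & (crit & start)) = {m0, m4, m6}
EF (start & (crit & start)): least fixpoint, start Z0 = {m0, m4, m6}, add states with some successor in Z. Z1 = {m0, m2, m4, m6}; fixed.
Sat(EF (start & (crit & start))) = {m0, m2, m4, m6}
E[(start | crit) U EF (start & (crit & start))]: least fixpoint, start Z0 = Sat(EF (start & (crit & start))) = {m0, m2, m4, m6}, add states in Sat(start | crit) with some successor in Z. Already a fixed point.
Sat(E[(start | crit) U EF (start & (crit & start))]) = {m0, m2, m4, m6}
|Sat(E[(start | crit) U EF (start & (crit & start))])| = |{m0, m2, m4, m6}| = 4.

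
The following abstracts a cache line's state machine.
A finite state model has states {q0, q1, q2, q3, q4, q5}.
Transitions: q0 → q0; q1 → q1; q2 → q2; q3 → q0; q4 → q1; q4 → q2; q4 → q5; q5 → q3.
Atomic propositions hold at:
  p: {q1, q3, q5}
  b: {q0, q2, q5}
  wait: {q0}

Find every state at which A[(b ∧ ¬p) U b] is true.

{q0, q2, q5}

Sat(¬p) = {q0, q2, q4}
Sat(b ∧ ¬p) = {q0, q2}
A[(b ∧ ¬p) U b]: least fixpoint, start Z0 = Sat(b) = {q0, q2, q5}, add states in Sat(b ∧ ¬p) with every successor in Z. Already a fixed point.
Sat(A[(b ∧ ¬p) U b]) = {q0, q2, q5}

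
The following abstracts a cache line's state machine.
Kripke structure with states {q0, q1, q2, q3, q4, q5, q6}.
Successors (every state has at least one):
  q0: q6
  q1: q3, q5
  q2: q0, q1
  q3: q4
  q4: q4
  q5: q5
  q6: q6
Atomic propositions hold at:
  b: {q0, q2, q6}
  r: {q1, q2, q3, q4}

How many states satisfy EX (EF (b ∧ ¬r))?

Sat(¬r) = {q0, q5, q6}
Sat(b ∧ ¬r) = {q0, q6}
EF (b ∧ ¬r): least fixpoint, start Z0 = {q0, q6}, add states with some successor in Z. Z1 = {q0, q2, q6}; fixed.
Sat(EF (b ∧ ¬r)) = {q0, q2, q6}
Sat(EX (EF (b ∧ ¬r))) = {s : some successor in {q0, q2, q6}} = {q0, q2, q6}
|Sat(EX (EF (b ∧ ¬r)))| = |{q0, q2, q6}| = 3.

3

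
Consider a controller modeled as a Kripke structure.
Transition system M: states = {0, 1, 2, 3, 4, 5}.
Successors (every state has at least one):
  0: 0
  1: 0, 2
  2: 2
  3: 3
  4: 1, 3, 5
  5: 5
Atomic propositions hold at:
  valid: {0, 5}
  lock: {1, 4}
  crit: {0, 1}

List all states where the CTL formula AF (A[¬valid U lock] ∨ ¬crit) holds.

Sat(¬valid) = {1, 2, 3, 4}
A[¬valid U lock]: least fixpoint, start Z0 = Sat(lock) = {1, 4}, add states in Sat(¬valid) with every successor in Z. Already a fixed point.
Sat(A[¬valid U lock]) = {1, 4}
Sat(¬crit) = {2, 3, 4, 5}
Sat(A[¬valid U lock] ∨ ¬crit) = {1, 2, 3, 4, 5}
AF (A[¬valid U lock] ∨ ¬crit): least fixpoint, start Z0 = {1, 2, 3, 4, 5}, add states with every successor in Z. Already a fixed point.
Sat(AF (A[¬valid U lock] ∨ ¬crit)) = {1, 2, 3, 4, 5}

{1, 2, 3, 4, 5}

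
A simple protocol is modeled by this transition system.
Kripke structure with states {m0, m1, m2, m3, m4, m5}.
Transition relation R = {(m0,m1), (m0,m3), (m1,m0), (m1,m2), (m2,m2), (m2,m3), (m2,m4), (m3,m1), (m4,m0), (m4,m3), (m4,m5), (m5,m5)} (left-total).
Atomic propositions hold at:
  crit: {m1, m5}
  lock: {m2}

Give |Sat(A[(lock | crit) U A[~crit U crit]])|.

Sat(lock | crit) = {m1, m2, m5}
Sat(~crit) = {m0, m2, m3, m4}
A[~crit U crit]: least fixpoint, start Z0 = Sat(crit) = {m1, m5}, add states in Sat(~crit) with every successor in Z. Z1 = {m1, m3, m5}; Z2 = {m0, m1, m3, m5}; Z3 = {m0, m1, m3, m4, m5}; fixed.
Sat(A[~crit U crit]) = {m0, m1, m3, m4, m5}
A[(lock | crit) U A[~crit U crit]]: least fixpoint, start Z0 = Sat(A[~crit U crit]) = {m0, m1, m3, m4, m5}, add states in Sat(lock | crit) with every successor in Z. Already a fixed point.
Sat(A[(lock | crit) U A[~crit U crit]]) = {m0, m1, m3, m4, m5}
|Sat(A[(lock | crit) U A[~crit U crit]])| = |{m0, m1, m3, m4, m5}| = 5.

5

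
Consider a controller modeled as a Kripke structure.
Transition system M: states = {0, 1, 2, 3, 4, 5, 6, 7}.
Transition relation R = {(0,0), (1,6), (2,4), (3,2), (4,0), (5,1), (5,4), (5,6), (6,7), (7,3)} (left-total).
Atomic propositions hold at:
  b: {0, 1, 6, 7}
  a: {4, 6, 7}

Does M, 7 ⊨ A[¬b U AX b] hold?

Sat(¬b) = {2, 3, 4, 5}
Sat(AX b) = {s : every successor in {0, 1, 6, 7}} = {0, 1, 4, 6}
A[¬b U AX b]: least fixpoint, start Z0 = Sat(AX b) = {0, 1, 4, 6}, add states in Sat(¬b) with every successor in Z. Z1 = {0, 1, 2, 4, 5, 6}; Z2 = {0, 1, 2, 3, 4, 5, 6}; fixed.
Sat(A[¬b U AX b]) = {0, 1, 2, 3, 4, 5, 6}
7 ∉ Sat(A[¬b U AX b]) = {0, 1, 2, 3, 4, 5, 6}, so the formula does not hold at 7.

No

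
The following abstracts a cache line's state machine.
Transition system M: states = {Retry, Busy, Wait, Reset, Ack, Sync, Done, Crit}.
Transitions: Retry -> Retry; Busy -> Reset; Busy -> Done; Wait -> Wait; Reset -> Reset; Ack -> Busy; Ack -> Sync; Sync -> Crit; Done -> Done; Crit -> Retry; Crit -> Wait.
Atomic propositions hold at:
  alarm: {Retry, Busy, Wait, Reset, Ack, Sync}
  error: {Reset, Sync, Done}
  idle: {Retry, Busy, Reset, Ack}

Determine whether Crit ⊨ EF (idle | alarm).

Sat(idle | alarm) = {Retry, Busy, Wait, Reset, Ack, Sync}
EF (idle | alarm): least fixpoint, start Z0 = {Retry, Busy, Wait, Reset, Ack, Sync}, add states with some successor in Z. Z1 = {Retry, Busy, Wait, Reset, Ack, Sync, Crit}; fixed.
Sat(EF (idle | alarm)) = {Retry, Busy, Wait, Reset, Ack, Sync, Crit}
Crit ∈ Sat(EF (idle | alarm)) = {Retry, Busy, Wait, Reset, Ack, Sync, Crit}, so the formula holds at Crit.

Yes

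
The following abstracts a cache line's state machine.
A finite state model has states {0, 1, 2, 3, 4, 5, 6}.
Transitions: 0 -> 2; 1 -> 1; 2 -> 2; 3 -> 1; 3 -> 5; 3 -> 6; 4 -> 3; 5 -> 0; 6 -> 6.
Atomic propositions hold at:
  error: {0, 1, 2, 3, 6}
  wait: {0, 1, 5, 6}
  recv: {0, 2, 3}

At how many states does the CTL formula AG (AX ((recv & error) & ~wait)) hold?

2

Sat(recv & error) = {0, 2, 3}
Sat(~wait) = {2, 3, 4}
Sat((recv & error) & ~wait) = {2, 3}
Sat(AX ((recv & error) & ~wait)) = {s : every successor in {2, 3}} = {0, 2, 4}
AG (AX ((recv & error) & ~wait)): greatest fixpoint, start Z0 = {0, 2, 4}, keep only states in Sat with every successor in Z. Z1 = {0, 2}; fixed.
Sat(AG (AX ((recv & error) & ~wait))) = {0, 2}
|Sat(AG (AX ((recv & error) & ~wait)))| = |{0, 2}| = 2.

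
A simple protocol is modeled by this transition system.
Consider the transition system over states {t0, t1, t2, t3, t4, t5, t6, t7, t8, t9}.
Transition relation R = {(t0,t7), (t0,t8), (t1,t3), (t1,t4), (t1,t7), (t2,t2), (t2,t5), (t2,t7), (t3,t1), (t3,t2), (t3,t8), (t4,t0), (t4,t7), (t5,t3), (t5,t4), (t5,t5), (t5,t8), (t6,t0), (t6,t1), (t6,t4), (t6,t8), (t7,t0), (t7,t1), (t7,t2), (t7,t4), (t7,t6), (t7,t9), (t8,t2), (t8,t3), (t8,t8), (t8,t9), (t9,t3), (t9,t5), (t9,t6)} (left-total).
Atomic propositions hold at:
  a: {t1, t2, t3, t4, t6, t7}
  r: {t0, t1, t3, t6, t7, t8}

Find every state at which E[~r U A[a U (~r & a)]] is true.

Sat(~r) = {t2, t4, t5, t9}
Sat(~r & a) = {t2, t4}
A[a U (~r & a)]: least fixpoint, start Z0 = Sat((~r & a)) = {t2, t4}, add states in Sat(a) with every successor in Z. Already a fixed point.
Sat(A[a U (~r & a)]) = {t2, t4}
E[~r U A[a U (~r & a)]]: least fixpoint, start Z0 = Sat(A[a U (~r & a)]) = {t2, t4}, add states in Sat(~r) with some successor in Z. Z1 = {t2, t4, t5}; Z2 = {t2, t4, t5, t9}; fixed.
Sat(E[~r U A[a U (~r & a)]]) = {t2, t4, t5, t9}

{t2, t4, t5, t9}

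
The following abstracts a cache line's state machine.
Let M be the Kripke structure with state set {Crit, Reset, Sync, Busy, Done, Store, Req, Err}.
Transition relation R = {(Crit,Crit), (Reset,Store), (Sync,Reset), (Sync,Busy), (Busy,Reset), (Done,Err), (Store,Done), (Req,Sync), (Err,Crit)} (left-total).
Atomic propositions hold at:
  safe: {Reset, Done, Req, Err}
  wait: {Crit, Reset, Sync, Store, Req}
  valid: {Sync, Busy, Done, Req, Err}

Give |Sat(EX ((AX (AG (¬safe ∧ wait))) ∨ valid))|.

6

Sat(¬safe) = {Crit, Sync, Busy, Store}
Sat(¬safe ∧ wait) = {Crit, Sync, Store}
AG (¬safe ∧ wait): greatest fixpoint, start Z0 = {Crit, Sync, Store}, keep only states in Sat with every successor in Z. Z1 = {Crit}; fixed.
Sat(AG (¬safe ∧ wait)) = {Crit}
Sat(AX (AG (¬safe ∧ wait))) = {s : every successor in {Crit}} = {Crit, Err}
Sat((AX (AG (¬safe ∧ wait))) ∨ valid) = {Crit, Sync, Busy, Done, Req, Err}
Sat(EX ((AX (AG (¬safe ∧ wait))) ∨ valid)) = {s : some successor in {Crit, Sync, Busy, Done, Req, Err}} = {Crit, Sync, Done, Store, Req, Err}
|Sat(EX ((AX (AG (¬safe ∧ wait))) ∨ valid))| = |{Crit, Sync, Done, Store, Req, Err}| = 6.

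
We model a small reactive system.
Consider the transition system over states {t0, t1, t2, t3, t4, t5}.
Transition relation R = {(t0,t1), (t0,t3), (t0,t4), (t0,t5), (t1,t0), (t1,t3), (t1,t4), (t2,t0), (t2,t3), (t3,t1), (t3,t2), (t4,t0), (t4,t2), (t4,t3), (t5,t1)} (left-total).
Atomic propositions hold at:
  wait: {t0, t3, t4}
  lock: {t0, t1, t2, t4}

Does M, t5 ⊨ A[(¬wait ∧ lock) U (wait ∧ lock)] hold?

No

Sat(¬wait) = {t1, t2, t5}
Sat(¬wait ∧ lock) = {t1, t2}
Sat(wait ∧ lock) = {t0, t4}
A[(¬wait ∧ lock) U (wait ∧ lock)]: least fixpoint, start Z0 = Sat((wait ∧ lock)) = {t0, t4}, add states in Sat(¬wait ∧ lock) with every successor in Z. Already a fixed point.
Sat(A[(¬wait ∧ lock) U (wait ∧ lock)]) = {t0, t4}
t5 ∉ Sat(A[(¬wait ∧ lock) U (wait ∧ lock)]) = {t0, t4}, so the formula does not hold at t5.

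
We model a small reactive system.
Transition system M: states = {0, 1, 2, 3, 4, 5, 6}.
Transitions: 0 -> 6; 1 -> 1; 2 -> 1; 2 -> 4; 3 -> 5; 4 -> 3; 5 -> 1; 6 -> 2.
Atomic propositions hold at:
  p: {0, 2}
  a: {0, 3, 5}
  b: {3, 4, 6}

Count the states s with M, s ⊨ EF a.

6

EF a: least fixpoint, start Z0 = {0, 3, 5}, add states with some successor in Z. Z1 = {0, 3, 4, 5}; Z2 = {0, 2, 3, 4, 5}; Z3 = {0, 2, 3, 4, 5, 6}; fixed.
Sat(EF a) = {0, 2, 3, 4, 5, 6}
|Sat(EF a)| = |{0, 2, 3, 4, 5, 6}| = 6.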